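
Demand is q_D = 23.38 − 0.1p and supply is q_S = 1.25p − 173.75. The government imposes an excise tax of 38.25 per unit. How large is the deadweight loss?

In inverse form: demand p = 233.8 − 10q, supply p = 139 + 0.8q.
Competitive equilibrium: 233.8 − 10q = 139 + 0.8q → q* = 8.77778, p* = 146.02222.
With the tax, the buyer price exceeds the seller price by 38.25: (233.8 − 10q) − (139 + 0.8q) = 38.25 → q' = 5.23611.
Δq = 8.77778 − 5.23611 = 3.54167; the wedge equals the tax, 38.25.
The triangle = ½ × 3.54167 × 38.25 = 67.73.

67.73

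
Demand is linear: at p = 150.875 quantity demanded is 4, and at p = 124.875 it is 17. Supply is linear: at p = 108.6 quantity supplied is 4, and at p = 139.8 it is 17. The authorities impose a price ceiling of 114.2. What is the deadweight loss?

116.42

Demand slope = (124.875 − 150.875)/(17 − 4) = −2, so p = 158.875 − 2q.
Supply slope = (139.8 − 108.6)/(17 − 4) = 2.4, so p = 99 + 2.4q.
Competitive equilibrium: 158.875 − 2q = 99 + 2.4q → q* = 13.60795, p* = 131.65909.
At the ceiling p = 114.2, quantity supplied = (114.2 − 99)/2.4 = 6.33333.
Willingness to pay at q' = 6.33333: 158.875 − 2·6.33333 = 146.20834.
Δq = 13.60795 − 6.33333 = 7.27462; wedge = 146.20834 − 114.2 = 32.00834.
Welfare loss = ½ × 7.27462 × 32.00834 = 116.42.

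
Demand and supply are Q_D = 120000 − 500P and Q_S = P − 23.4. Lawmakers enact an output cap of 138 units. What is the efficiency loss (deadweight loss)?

3061.20

In inverse form: demand P = 240 − 0.002Q, supply P = 23.4 + Q.
Competitive equilibrium: 240 − 0.002Q = 23.4 + Q → Q* = 216.1677, P* = 239.5677.
At Q = 138: demand price = 240 − 0.002·138 = 239.724; supply price = 23.4 + 1·138 = 161.4.
ΔQ = 216.1677 − 138 = 78.1677; wedge = 239.724 − 161.4 = 78.324.
The triangle = ½ × 78.1677 × 78.324 = 3061.20.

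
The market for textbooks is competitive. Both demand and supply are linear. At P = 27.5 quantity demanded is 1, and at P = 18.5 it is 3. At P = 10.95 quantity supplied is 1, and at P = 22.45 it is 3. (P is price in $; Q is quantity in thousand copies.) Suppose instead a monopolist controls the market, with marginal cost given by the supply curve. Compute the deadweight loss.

Demand slope = (18.5 − 27.5)/(3 − 1) = −4.5, so P = 32 − 4.5Q.
Supply slope = (22.45 − 10.95)/(3 − 1) = 5.75, so P = 5.2 + 5.75Q.
Competitive equilibrium: 32 − 4.5Q = 5.2 + 5.75Q → Q* = 2.6146, P* = 20.2341.
Marginal revenue: MR = 32 − 9Q. Set MR = MC: 32 − 9Q = 5.2 + 5.75Q → Q_m = 1.8169.
Price P_m = 32 − 4.5·1.8169 = 23.824; MC(Q_m) = 5.2 + 5.75·1.8169 = 15.6472.
Competitive Q* = 2.6146, so ΔQ = 0.7977; wedge = 23.824 − 15.6472 = 8.1768.
The triangle = ½ × 0.7977 × 8.1768 = $3.26 thousand.

$3.26 thousand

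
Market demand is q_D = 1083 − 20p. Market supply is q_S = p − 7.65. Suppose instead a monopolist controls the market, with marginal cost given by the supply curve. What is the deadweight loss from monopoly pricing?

In inverse form: demand p = 54.15 − 0.05q, supply p = 7.65 + q.
Competitive equilibrium: 54.15 − 0.05q = 7.65 + q → q* = 44.2857, p* = 51.9357.
Marginal revenue: MR = 54.15 − 0.1q. Set MR = MC: 54.15 − 0.1q = 7.65 + q → q_m = 42.2727.
Price p_m = 54.15 − 0.05·42.2727 = 52.0364; MC(q_m) = 7.65 + 1·42.2727 = 49.9227.
Competitive q* = 44.2857, so Δq = 2.013; wedge = 52.0364 − 49.9227 = 2.1137.
Deadweight loss = ½ × 2.013 × 2.1137 = 2.13.

2.13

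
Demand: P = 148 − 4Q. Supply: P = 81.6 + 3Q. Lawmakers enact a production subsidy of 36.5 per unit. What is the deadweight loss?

Competitive equilibrium: 148 − 4Q = 81.6 + 3Q → Q* = 9.4857, P* = 110.0571.
The subsidy lowers effective supply by 36.5: P = 45.1 + 3Q.
New quantity: 148 − 4Q = 45.1 + 3Q → Q' = 14.7.
Overproduction ΔQ = 14.7 − 9.4857 = 5.2143; wedge = subsidy = 36.5.
Deadweight loss = ½ × 5.2143 × 36.5 = 95.16.

95.16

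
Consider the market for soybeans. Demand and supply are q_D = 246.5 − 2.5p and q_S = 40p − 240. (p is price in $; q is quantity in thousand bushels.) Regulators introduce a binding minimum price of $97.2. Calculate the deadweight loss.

$9766.46 thousand

In inverse form: demand p = 98.6 − 0.4q, supply p = 6 + 0.025q.
Competitive equilibrium: 98.6 − 0.4q = 6 + 0.025q → q* = 217.8824, p* = 11.4471.
At the floor p = 97.2, quantity demanded = (98.6 − 97.2)/0.4 = 3.5.
Sellers' marginal cost at q' = 3.5: 6 + 0.025·3.5 = 6.0875.
Δq = 217.8824 − 3.5 = 214.3824; wedge = 97.2 − 6.0875 = 91.1125.
Welfare loss = ½ × 214.3824 × 91.1125 = $9766.46 thousand.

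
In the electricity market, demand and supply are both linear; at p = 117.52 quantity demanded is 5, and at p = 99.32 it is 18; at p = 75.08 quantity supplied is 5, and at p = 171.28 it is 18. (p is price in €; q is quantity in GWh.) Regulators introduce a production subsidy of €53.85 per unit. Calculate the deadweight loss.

Demand slope = (99.32 − 117.52)/(18 − 5) = −1.4, so p = 124.52 − 1.4q.
Supply slope = (171.28 − 75.08)/(18 − 5) = 7.4, so p = 38.08 + 7.4q.
Competitive equilibrium: 124.52 − 1.4q = 38.08 + 7.4q → q* = 9.8227, p* = 110.7682.
The subsidy lowers effective supply by 53.85: p = 7.4q − 15.77.
New quantity: 124.52 − 1.4q = 7.4q − 15.77 → q' = 15.942.
Overproduction Δq = 15.942 − 9.8227 = 6.1193; wedge = subsidy = 53.85.
DWL = ½ × 6.1193 × 53.85 = €164.76.

€164.76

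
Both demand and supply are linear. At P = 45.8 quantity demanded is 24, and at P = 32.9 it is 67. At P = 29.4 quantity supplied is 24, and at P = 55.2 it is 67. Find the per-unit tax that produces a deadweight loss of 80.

Demand slope = (32.9 − 45.8)/(67 − 24) = −0.3, so P = 53 − 0.3Q.
Supply slope = (55.2 − 29.4)/(67 − 24) = 0.6, so P = 15 + 0.6Q.
Competitive equilibrium: 53 − 0.3Q = 15 + 0.6Q → Q* = 42.2222, P* = 40.3333.
A tax t gives ΔQ = t/0.9 and wedge t, so DWL = t²/1.8.
t²/1.8 = 80 → t² = 144 → t = 12.

12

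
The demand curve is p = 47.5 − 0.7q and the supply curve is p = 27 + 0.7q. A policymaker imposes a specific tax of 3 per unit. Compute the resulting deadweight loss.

3.21

Competitive equilibrium: 47.5 − 0.7q = 27 + 0.7q → q* = 14.6429, p* = 37.25.
With the tax, the buyer price exceeds the seller price by 3: (47.5 − 0.7q) − (27 + 0.7q) = 3 → q' = 12.5.
Δq = 14.6429 − 12.5 = 2.1429; the wedge equals the tax, 3.
Welfare loss = ½ × 2.1429 × 3 = 3.21.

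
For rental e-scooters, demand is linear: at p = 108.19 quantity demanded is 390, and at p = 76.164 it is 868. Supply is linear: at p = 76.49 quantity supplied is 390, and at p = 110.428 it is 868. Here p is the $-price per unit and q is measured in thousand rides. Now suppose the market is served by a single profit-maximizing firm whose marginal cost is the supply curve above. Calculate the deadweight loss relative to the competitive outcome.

$2830.53 thousand

Demand slope = (76.164 − 108.19)/(868 − 390) = −0.067, so p = 134.32 − 0.067q.
Supply slope = (110.428 − 76.49)/(868 − 390) = 0.071, so p = 48.8 + 0.071q.
Competitive equilibrium: 134.32 − 0.067q = 48.8 + 0.071q → q* = 619.71014, p* = 92.79942.
Marginal revenue: MR = 134.32 − 0.134q. Set MR = MC: 134.32 − 0.134q = 48.8 + 0.071q → q_m = 417.17073.
Price p_m = 134.32 − 0.067·417.17073 = 106.36956; MC(q_m) = 48.8 + 0.071·417.17073 = 78.41912.
Competitive q* = 619.71014, so Δq = 202.53941; wedge = 106.36956 − 78.41912 = 27.95044.
Deadweight loss = ½ × 202.53941 × 27.95044 = $2830.53 thousand.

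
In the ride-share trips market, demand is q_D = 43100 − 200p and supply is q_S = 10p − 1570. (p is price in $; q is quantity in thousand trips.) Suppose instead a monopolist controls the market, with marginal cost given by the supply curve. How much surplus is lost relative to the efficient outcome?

$33.67 thousand

In inverse form: demand p = 215.5 − 0.005q, supply p = 157 + 0.1q.
Competitive equilibrium: 215.5 − 0.005q = 157 + 0.1q → q* = 557.1429, p* = 212.7143.
Marginal revenue: MR = 215.5 − 0.01q. Set MR = MC: 215.5 − 0.01q = 157 + 0.1q → q_m = 531.8182.
Price p_m = 215.5 − 0.005·531.8182 = 212.8409; MC(q_m) = 157 + 0.1·531.8182 = 210.1818.
Competitive q* = 557.1429, so Δq = 25.3247; wedge = 212.8409 − 210.1818 = 2.6591.
Deadweight loss = ½ × 25.3247 × 2.6591 = $33.67 thousand.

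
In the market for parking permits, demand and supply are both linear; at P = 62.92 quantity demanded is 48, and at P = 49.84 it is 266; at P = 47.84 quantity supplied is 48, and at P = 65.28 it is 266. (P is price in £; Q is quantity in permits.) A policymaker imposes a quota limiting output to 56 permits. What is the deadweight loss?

Demand slope = (49.84 − 62.92)/(266 − 48) = −0.06, so P = 65.8 − 0.06Q.
Supply slope = (65.28 − 47.84)/(266 − 48) = 0.08, so P = 44 + 0.08Q.
Competitive equilibrium: 65.8 − 0.06Q = 44 + 0.08Q → Q* = 155.7143, P* = 56.4571.
At Q = 56: demand price = 65.8 − 0.06·56 = 62.44; supply price = 44 + 0.08·56 = 48.48.
ΔQ = 155.7143 − 56 = 99.7143; wedge = 62.44 − 48.48 = 13.96.
DWL = ½ × 99.7143 × 13.96 = £696.01.

£696.01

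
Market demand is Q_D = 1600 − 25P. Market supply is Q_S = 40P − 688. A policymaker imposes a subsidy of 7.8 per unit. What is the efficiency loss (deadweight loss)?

468

In inverse form: demand P = 64 − 0.04Q, supply P = 17.2 + 0.025Q.
Competitive equilibrium: 64 − 0.04Q = 17.2 + 0.025Q → Q* = 720, P* = 35.2.
The subsidy lowers effective supply by 7.8: P = 9.4 + 0.025Q.
New quantity: 64 − 0.04Q = 9.4 + 0.025Q → Q' = 840.
Overproduction ΔQ = 840 − 720 = 120; wedge = subsidy = 7.8.
The triangle = ½ × 120 × 7.8 = 468.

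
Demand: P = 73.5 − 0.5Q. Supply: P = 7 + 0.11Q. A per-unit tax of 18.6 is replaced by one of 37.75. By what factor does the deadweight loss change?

4.119

Competitive equilibrium: 73.5 − 0.5Q = 7 + 0.11Q → Q* = 109.0164, P* = 18.9918.
For a per-unit tax t: ΔQ = t/0.61, so DWL = ½·t·(t/0.61) = t²/1.22.
At t = 18.6: DWL = 283.574. At t = 37.75: DWL = 1168.084.
Ratio = (37.75/18.6)² = 4.119.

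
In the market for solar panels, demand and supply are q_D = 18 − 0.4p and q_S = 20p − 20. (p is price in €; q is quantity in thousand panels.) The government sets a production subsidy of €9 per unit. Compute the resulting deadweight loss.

€15.88 thousand

In inverse form: demand p = 45 − 2.5q, supply p = 1 + 0.05q.
Competitive equilibrium: 45 − 2.5q = 1 + 0.05q → q* = 17.2549, p* = 1.8627.
The subsidy lowers effective supply by 9: p = 0.05q − 8.
New quantity: 45 − 2.5q = 0.05q − 8 → q' = 20.7843.
Overproduction Δq = 20.7843 − 17.2549 = 3.5294; wedge = subsidy = 9.
Welfare loss = ½ × 3.5294 × 9 = €15.88 thousand.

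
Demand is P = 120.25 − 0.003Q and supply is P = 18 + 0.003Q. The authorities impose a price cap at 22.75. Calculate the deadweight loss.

Competitive equilibrium: 120.25 − 0.003Q = 18 + 0.003Q → Q* = 17041.6667, P* = 69.125.
At the ceiling P = 22.75, quantity supplied = (22.75 − 18)/0.003 = 1583.3333.
Willingness to pay at Q' = 1583.3333: 120.25 − 0.003·1583.3333 = 115.5.
ΔQ = 17041.6667 − 1583.3333 = 15458.3334; wedge = 115.5 − 22.75 = 92.75.
DWL = ½ × 15458.3334 × 92.75 = 716880.21.

716880.21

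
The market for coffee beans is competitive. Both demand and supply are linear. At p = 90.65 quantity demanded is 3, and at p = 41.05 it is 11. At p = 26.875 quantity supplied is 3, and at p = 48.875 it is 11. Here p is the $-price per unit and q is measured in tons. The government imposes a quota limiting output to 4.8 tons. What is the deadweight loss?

Demand slope = (41.05 − 90.65)/(11 − 3) = −6.2, so p = 109.25 − 6.2q.
Supply slope = (48.875 − 26.875)/(11 − 3) = 2.75, so p = 18.625 + 2.75q.
Competitive equilibrium: 109.25 − 6.2q = 18.625 + 2.75q → q* = 10.1257, p* = 46.4707.
At q = 4.8: demand price = 109.25 − 6.2·4.8 = 79.49; supply price = 18.625 + 2.75·4.8 = 31.825.
Δq = 10.1257 − 4.8 = 5.3257; wedge = 79.49 − 31.825 = 47.665.
Deadweight loss = ½ × 5.3257 × 47.665 = $126.92.

$126.92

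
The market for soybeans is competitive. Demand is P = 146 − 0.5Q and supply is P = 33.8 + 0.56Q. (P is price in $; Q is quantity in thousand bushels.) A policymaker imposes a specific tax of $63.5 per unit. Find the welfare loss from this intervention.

Competitive equilibrium: 146 − 0.5Q = 33.8 + 0.56Q → Q* = 105.84906, P* = 93.07547.
With the tax, the buyer price exceeds the seller price by 63.5: (146 − 0.5Q) − (33.8 + 0.56Q) = 63.5 → Q' = 45.9434.
ΔQ = 105.84906 − 45.9434 = 59.90566; the wedge equals the tax, 63.5.
Deadweight loss = ½ × 59.90566 × 63.5 = $1902 thousand.

$1902 thousand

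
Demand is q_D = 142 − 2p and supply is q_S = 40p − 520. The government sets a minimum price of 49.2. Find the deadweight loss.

In inverse form: demand p = 71 − 0.5q, supply p = 13 + 0.025q.
Competitive equilibrium: 71 − 0.5q = 13 + 0.025q → q* = 110.4762, p* = 15.7619.
At the floor p = 49.2, quantity demanded = (71 − 49.2)/0.5 = 43.6.
Sellers' marginal cost at q' = 43.6: 13 + 0.025·43.6 = 14.09.
Δq = 110.4762 − 43.6 = 66.8762; wedge = 49.2 − 14.09 = 35.11.
The triangle = ½ × 66.8762 × 35.11 = 1174.01.

1174.01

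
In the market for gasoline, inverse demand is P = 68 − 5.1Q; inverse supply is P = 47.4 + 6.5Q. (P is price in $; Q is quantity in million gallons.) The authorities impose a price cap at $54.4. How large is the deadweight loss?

$2.83 million

Competitive equilibrium: 68 − 5.1Q = 47.4 + 6.5Q → Q* = 1.7759, P* = 58.9431.
At the ceiling P = 54.4, quantity supplied = (54.4 − 47.4)/6.5 = 1.0769.
Willingness to pay at Q' = 1.0769: 68 − 5.1·1.0769 = 62.5078.
ΔQ = 1.7759 − 1.0769 = 0.699; wedge = 62.5078 − 54.4 = 8.1078.
Deadweight loss = ½ × 0.699 × 8.1078 = $2.83 million.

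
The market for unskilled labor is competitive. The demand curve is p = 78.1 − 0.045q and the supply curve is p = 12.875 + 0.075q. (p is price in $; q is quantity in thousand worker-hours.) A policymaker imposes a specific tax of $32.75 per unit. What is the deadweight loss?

Competitive equilibrium: 78.1 − 0.045q = 12.875 + 0.075q → q* = 543.5417, p* = 53.6406.
With the tax, the buyer price exceeds the seller price by 32.75: (78.1 − 0.045q) − (12.875 + 0.075q) = 32.75 → q' = 270.625.
Δq = 543.5417 − 270.625 = 272.9167; the wedge equals the tax, 32.75.
DWL = ½ × 272.9167 × 32.75 = $4469.01 thousand.

$4469.01 thousand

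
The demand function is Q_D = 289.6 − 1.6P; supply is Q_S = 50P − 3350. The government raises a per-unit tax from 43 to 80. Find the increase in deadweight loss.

In inverse form: demand P = 181 − 0.625Q, supply P = 67 + 0.02Q.
Competitive equilibrium: 181 − 0.625Q = 67 + 0.02Q → Q* = 176.7442, P* = 70.5349.
For a per-unit tax t: ΔQ = t/0.645, so DWL = ½·t·(t/0.645) = t²/1.29.
At t = 43: DWL = 1433.333. At t = 80: DWL = 4961.24.
Increase = 4961.24 − 1433.333 = 3527.91.

3527.91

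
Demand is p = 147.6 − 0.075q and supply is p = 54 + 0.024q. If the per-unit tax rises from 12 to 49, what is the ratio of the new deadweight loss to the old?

16.674

Competitive equilibrium: 147.6 − 0.075q = 54 + 0.024q → q* = 945.4545, p* = 76.6909.
For a per-unit tax t: Δq = t/0.099, so DWL = ½·t·(t/0.099) = t²/0.198.
At t = 12: DWL = 727.273. At t = 49: DWL = 12126.263.
Ratio = (49/12)² = 16.674.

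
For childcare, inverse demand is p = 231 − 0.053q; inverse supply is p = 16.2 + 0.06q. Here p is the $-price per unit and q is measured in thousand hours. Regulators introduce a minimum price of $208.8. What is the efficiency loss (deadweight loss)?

$124095.16 thousand

Competitive equilibrium: 231 − 0.053q = 16.2 + 0.06q → q* = 1900.88496, p* = 130.2531.
At the floor p = 208.8, quantity demanded = (231 − 208.8)/0.053 = 418.86792.
Sellers' marginal cost at q' = 418.86792: 16.2 + 0.06·418.86792 = 41.33208.
Δq = 1900.88496 − 418.86792 = 1482.01704; wedge = 208.8 − 41.33208 = 167.46792.
The triangle = ½ × 1482.01704 × 167.46792 = $124095.16 thousand.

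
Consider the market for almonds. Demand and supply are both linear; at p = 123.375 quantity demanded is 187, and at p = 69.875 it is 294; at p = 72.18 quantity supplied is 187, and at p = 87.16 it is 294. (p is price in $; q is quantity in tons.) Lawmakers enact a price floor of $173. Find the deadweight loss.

Demand slope = (69.875 − 123.375)/(294 − 187) = −0.5, so p = 216.875 − 0.5q.
Supply slope = (87.16 − 72.18)/(294 − 187) = 0.14, so p = 46 + 0.14q.
Competitive equilibrium: 216.875 − 0.5q = 46 + 0.14q → q* = 266.9922, p* = 83.3789.
At the floor p = 173, quantity demanded = (216.875 − 173)/0.5 = 87.75.
Sellers' marginal cost at q' = 87.75: 46 + 0.14·87.75 = 58.285.
Δq = 266.9922 − 87.75 = 179.2422; wedge = 173 − 58.285 = 114.715.
DWL = ½ × 179.2422 × 114.715 = $10280.88.

$10280.88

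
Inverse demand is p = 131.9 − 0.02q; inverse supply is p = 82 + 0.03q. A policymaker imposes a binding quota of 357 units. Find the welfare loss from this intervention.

Competitive equilibrium: 131.9 − 0.02q = 82 + 0.03q → q* = 998, p* = 111.94.
At q = 357: demand price = 131.9 − 0.02·357 = 124.76; supply price = 82 + 0.03·357 = 92.71.
Δq = 998 − 357 = 641; wedge = 124.76 − 92.71 = 32.05.
The triangle = ½ × 641 × 32.05 = 10272.025.

10272.025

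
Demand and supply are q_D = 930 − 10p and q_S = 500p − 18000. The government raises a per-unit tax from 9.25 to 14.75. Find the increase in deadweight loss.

647.06

In inverse form: demand p = 93 − 0.1q, supply p = 36 + 0.002q.
Competitive equilibrium: 93 − 0.1q = 36 + 0.002q → q* = 558.8235, p* = 37.1176.
For a per-unit tax t: Δq = t/0.102, so DWL = ½·t·(t/0.102) = t²/0.204.
At t = 9.25: DWL = 419.424. At t = 14.75: DWL = 1066.483.
Increase = 1066.483 − 419.424 = 647.06.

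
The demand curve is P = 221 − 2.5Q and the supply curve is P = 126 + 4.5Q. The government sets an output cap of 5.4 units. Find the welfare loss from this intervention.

Competitive equilibrium: 221 − 2.5Q = 126 + 4.5Q → Q* = 13.5714, P* = 187.0714.
At Q = 5.4: demand price = 221 − 2.5·5.4 = 207.5; supply price = 126 + 4.5·5.4 = 150.3.
ΔQ = 13.5714 − 5.4 = 8.1714; wedge = 207.5 − 150.3 = 57.2.
DWL = ½ × 8.1714 × 57.2 = 233.70.

233.70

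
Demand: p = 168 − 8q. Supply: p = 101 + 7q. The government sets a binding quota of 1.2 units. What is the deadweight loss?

80.03

Competitive equilibrium: 168 − 8q = 101 + 7q → q* = 4.4667, p* = 132.2667.
At q = 1.2: demand price = 168 − 8·1.2 = 158.4; supply price = 101 + 7·1.2 = 109.4.
Δq = 4.4667 − 1.2 = 3.2667; wedge = 158.4 − 109.4 = 49.
Deadweight loss = ½ × 3.2667 × 49 = 80.03.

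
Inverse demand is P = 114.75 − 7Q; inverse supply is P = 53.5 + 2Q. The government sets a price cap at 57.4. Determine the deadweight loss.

Competitive equilibrium: 114.75 − 7Q = 53.5 + 2Q → Q* = 6.8056, P* = 67.1111.
At the ceiling P = 57.4, quantity supplied = (57.4 − 53.5)/2 = 1.95.
Willingness to pay at Q' = 1.95: 114.75 − 7·1.95 = 101.1.
ΔQ = 6.8056 − 1.95 = 4.8556; wedge = 101.1 − 57.4 = 43.7.
Deadweight loss = ½ × 4.8556 × 43.7 = 106.09.

106.09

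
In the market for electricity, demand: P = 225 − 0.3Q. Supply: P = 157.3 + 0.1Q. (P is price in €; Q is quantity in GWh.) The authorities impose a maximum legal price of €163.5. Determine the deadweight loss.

Competitive equilibrium: 225 − 0.3Q = 157.3 + 0.1Q → Q* = 169.25, P* = 174.225.
At the ceiling P = 163.5, quantity supplied = (163.5 − 157.3)/0.1 = 62.
Willingness to pay at Q' = 62: 225 − 0.3·62 = 206.4.
ΔQ = 169.25 − 62 = 107.25; wedge = 206.4 − 163.5 = 42.9.
Deadweight loss = ½ × 107.25 × 42.9 = €2300.51.

€2300.51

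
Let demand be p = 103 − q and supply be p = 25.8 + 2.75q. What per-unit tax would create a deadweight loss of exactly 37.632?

16.8

Competitive equilibrium: 103 − q = 25.8 + 2.75q → q* = 20.5867, p* = 82.4133.
A tax t gives Δq = t/3.75 and wedge t, so DWL = t²/7.5.
t²/7.5 = 37.632 → t² = 282.24 → t = 16.8.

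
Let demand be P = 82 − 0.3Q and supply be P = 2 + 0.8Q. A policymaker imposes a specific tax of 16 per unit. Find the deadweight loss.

116.36

Competitive equilibrium: 82 − 0.3Q = 2 + 0.8Q → Q* = 72.7273, P* = 60.1818.
With the tax, the buyer price exceeds the seller price by 16: (82 − 0.3Q) − (2 + 0.8Q) = 16 → Q' = 58.1818.
ΔQ = 72.7273 − 58.1818 = 14.5455; the wedge equals the tax, 16.
Welfare loss = ½ × 14.5455 × 16 = 116.36.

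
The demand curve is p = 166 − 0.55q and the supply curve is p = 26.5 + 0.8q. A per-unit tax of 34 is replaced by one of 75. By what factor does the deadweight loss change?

Competitive equilibrium: 166 − 0.55q = 26.5 + 0.8q → q* = 103.3333, p* = 109.1667.
For a per-unit tax t: Δq = t/1.35, so DWL = ½·t·(t/1.35) = t²/2.7.
At t = 34: DWL = 428.148. At t = 75: DWL = 2083.333.
Ratio = (75/34)² = 4.866.

4.866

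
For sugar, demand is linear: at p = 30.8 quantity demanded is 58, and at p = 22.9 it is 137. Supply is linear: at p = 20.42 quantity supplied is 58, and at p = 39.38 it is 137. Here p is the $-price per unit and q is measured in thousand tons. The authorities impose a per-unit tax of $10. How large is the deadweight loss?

$147.06 thousand

Demand slope = (22.9 − 30.8)/(137 − 58) = −0.1, so p = 36.6 − 0.1q.
Supply slope = (39.38 − 20.42)/(137 − 58) = 0.24, so p = 6.5 + 0.24q.
Competitive equilibrium: 36.6 − 0.1q = 6.5 + 0.24q → q* = 88.5294, p* = 27.7471.
With the tax, the buyer price exceeds the seller price by 10: (36.6 − 0.1q) − (6.5 + 0.24q) = 10 → q' = 59.1176.
Δq = 88.5294 − 59.1176 = 29.4118; the wedge equals the tax, 10.
Welfare loss = ½ × 29.4118 × 10 = $147.06 thousand.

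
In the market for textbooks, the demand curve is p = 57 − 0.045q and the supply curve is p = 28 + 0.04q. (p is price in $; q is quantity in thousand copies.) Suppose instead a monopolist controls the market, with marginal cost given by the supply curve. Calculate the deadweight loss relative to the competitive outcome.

$592.77 thousand

Competitive equilibrium: 57 − 0.045q = 28 + 0.04q → q* = 341.1765, p* = 41.6471.
Marginal revenue: MR = 57 − 0.09q. Set MR = MC: 57 − 0.09q = 28 + 0.04q → q_m = 223.0769.
Price p_m = 57 − 0.045·223.0769 = 46.9615; MC(q_m) = 28 + 0.04·223.0769 = 36.9231.
Competitive q* = 341.1765, so Δq = 118.0996; wedge = 46.9615 − 36.9231 = 10.0384.
The triangle = ½ × 118.0996 × 10.0384 = $592.77 thousand.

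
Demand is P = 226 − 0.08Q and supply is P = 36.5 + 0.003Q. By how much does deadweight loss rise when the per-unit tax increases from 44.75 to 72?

Competitive equilibrium: 226 − 0.08Q = 36.5 + 0.003Q → Q* = 2283.1325, P* = 43.3494.
For a per-unit tax t: ΔQ = t/0.083, so DWL = ½·t·(t/0.083) = t²/0.166.
At t = 44.75: DWL = 12063.63. At t = 72: DWL = 31228.916.
Increase = 31228.916 − 12063.63 = 19165.29.

19165.29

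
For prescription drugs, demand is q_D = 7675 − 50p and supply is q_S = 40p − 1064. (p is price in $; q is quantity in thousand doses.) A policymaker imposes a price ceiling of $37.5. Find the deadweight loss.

In inverse form: demand p = 153.5 − 0.02q, supply p = 26.6 + 0.025q.
Competitive equilibrium: 153.5 − 0.02q = 26.6 + 0.025q → q* = 2820, p* = 97.1.
At the ceiling p = 37.5, quantity supplied = (37.5 − 26.6)/0.025 = 436.
Willingness to pay at q' = 436: 153.5 − 0.02·436 = 144.78.
Δq = 2820 − 436 = 2384; wedge = 144.78 − 37.5 = 107.28.
Welfare loss = ½ × 2384 × 107.28 = $127877.76 thousand.

$127877.76 thousand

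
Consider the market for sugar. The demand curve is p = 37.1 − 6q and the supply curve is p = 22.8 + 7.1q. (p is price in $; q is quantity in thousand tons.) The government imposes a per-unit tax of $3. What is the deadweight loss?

Competitive equilibrium: 37.1 − 6q = 22.8 + 7.1q → q* = 1.0916, p* = 30.5504.
With the tax, the buyer price exceeds the seller price by 3: (37.1 − 6q) − (22.8 + 7.1q) = 3 → q' = 0.8626.
Δq = 1.0916 − 0.8626 = 0.229; the wedge equals the tax, 3.
Deadweight loss = ½ × 0.229 × 3 = $0.34 thousand.

$0.34 thousand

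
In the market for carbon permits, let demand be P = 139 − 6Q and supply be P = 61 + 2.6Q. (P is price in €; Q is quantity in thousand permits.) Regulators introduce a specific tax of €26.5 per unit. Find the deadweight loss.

€40.83 thousand

Competitive equilibrium: 139 − 6Q = 61 + 2.6Q → Q* = 9.0698, P* = 84.5814.
With the tax, the buyer price exceeds the seller price by 26.5: (139 − 6Q) − (61 + 2.6Q) = 26.5 → Q' = 5.9884.
ΔQ = 9.0698 − 5.9884 = 3.0814; the wedge equals the tax, 26.5.
DWL = ½ × 3.0814 × 26.5 = €40.83 thousand.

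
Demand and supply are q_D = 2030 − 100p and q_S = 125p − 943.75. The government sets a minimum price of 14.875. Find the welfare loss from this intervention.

In inverse form: demand p = 20.3 − 0.01q, supply p = 7.55 + 0.008q.
Competitive equilibrium: 20.3 − 0.01q = 7.55 + 0.008q → q* = 708.3333, p* = 13.2167.
At the floor p = 14.875, quantity demanded = (20.3 − 14.875)/0.01 = 542.5.
Sellers' marginal cost at q' = 542.5: 7.55 + 0.008·542.5 = 11.89.
Δq = 708.3333 − 542.5 = 165.8333; wedge = 14.875 − 11.89 = 2.985.
DWL = ½ × 165.8333 × 2.985 = 247.51.

247.51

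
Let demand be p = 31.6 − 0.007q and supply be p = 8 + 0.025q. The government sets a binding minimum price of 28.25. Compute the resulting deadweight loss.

1072.70

Competitive equilibrium: 31.6 − 0.007q = 8 + 0.025q → q* = 737.5, p* = 26.4375.
At the floor p = 28.25, quantity demanded = (31.6 − 28.25)/0.007 = 478.5714.
Sellers' marginal cost at q' = 478.5714: 8 + 0.025·478.5714 = 19.9643.
Δq = 737.5 − 478.5714 = 258.9286; wedge = 28.25 − 19.9643 = 8.2857.
DWL = ½ × 258.9286 × 8.2857 = 1072.70.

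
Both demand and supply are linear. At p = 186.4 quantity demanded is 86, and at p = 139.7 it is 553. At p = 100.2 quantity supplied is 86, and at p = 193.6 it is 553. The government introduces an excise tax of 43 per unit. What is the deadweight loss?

3081.67

Demand slope = (139.7 − 186.4)/(553 − 86) = −0.1, so p = 195 − 0.1q.
Supply slope = (193.6 − 100.2)/(553 − 86) = 0.2, so p = 83 + 0.2q.
Competitive equilibrium: 195 − 0.1q = 83 + 0.2q → q* = 373.3333, p* = 157.6667.
With the tax, the buyer price exceeds the seller price by 43: (195 − 0.1q) − (83 + 0.2q) = 43 → q' = 230.
Δq = 373.3333 − 230 = 143.3333; the wedge equals the tax, 43.
DWL = ½ × 143.3333 × 43 = 3081.67.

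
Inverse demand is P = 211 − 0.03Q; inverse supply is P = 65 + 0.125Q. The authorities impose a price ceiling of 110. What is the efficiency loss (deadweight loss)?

Competitive equilibrium: 211 − 0.03Q = 65 + 0.125Q → Q* = 941.9355, P* = 182.7419.
At the ceiling P = 110, quantity supplied = (110 − 65)/0.125 = 360.
Willingness to pay at Q' = 360: 211 − 0.03·360 = 200.2.
ΔQ = 941.9355 − 360 = 581.9355; wedge = 200.2 − 110 = 90.2.
Welfare loss = ½ × 581.9355 × 90.2 = 26245.29.

26245.29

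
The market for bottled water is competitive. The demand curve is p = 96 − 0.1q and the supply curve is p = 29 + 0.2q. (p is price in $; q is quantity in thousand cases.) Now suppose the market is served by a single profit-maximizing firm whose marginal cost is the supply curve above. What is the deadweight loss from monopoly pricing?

Competitive equilibrium: 96 − 0.1q = 29 + 0.2q → q* = 223.3333, p* = 73.6667.
Marginal revenue: MR = 96 − 0.2q. Set MR = MC: 96 − 0.2q = 29 + 0.2q → q_m = 167.5.
Price p_m = 96 − 0.1·167.5 = 79.25; MC(q_m) = 29 + 0.2·167.5 = 62.5.
Competitive q* = 223.3333, so Δq = 55.8333; wedge = 79.25 − 62.5 = 16.75.
DWL = ½ × 55.8333 × 16.75 = $467.60 thousand.

$467.60 thousand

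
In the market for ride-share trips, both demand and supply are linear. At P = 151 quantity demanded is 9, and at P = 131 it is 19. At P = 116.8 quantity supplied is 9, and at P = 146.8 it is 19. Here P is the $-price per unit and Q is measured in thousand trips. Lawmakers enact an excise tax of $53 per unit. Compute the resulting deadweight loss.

$280.90 thousand

Demand slope = (131 − 151)/(19 − 9) = −2, so P = 169 − 2Q.
Supply slope = (146.8 − 116.8)/(19 − 9) = 3, so P = 89.8 + 3Q.
Competitive equilibrium: 169 − 2Q = 89.8 + 3Q → Q* = 15.84, P* = 137.32.
With the tax, the buyer price exceeds the seller price by 53: (169 − 2Q) − (89.8 + 3Q) = 53 → Q' = 5.24.
ΔQ = 15.84 − 5.24 = 10.6; the wedge equals the tax, 53.
Welfare loss = ½ × 10.6 × 53 = $280.90 thousand.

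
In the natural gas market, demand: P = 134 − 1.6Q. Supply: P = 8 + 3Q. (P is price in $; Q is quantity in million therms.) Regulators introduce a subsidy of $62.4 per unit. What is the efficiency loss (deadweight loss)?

$423.23 million

Competitive equilibrium: 134 − 1.6Q = 8 + 3Q → Q* = 27.3913, P* = 90.1739.
The subsidy lowers effective supply by 62.4: P = 3Q − 54.4.
New quantity: 134 − 1.6Q = 3Q − 54.4 → Q' = 40.9565.
Overproduction ΔQ = 40.9565 − 27.3913 = 13.5652; wedge = subsidy = 62.4.
The triangle = ½ × 13.5652 × 62.4 = $423.23 million.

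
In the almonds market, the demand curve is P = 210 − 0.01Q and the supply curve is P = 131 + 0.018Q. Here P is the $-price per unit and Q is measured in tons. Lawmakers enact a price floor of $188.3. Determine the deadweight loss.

$5941.03

Competitive equilibrium: 210 − 0.01Q = 131 + 0.018Q → Q* = 2821.4286, P* = 181.7857.
At the floor P = 188.3, quantity demanded = (210 − 188.3)/0.01 = 2170.
Sellers' marginal cost at Q' = 2170: 131 + 0.018·2170 = 170.06.
ΔQ = 2821.4286 − 2170 = 651.4286; wedge = 188.3 − 170.06 = 18.24.
Deadweight loss = ½ × 651.4286 × 18.24 = $5941.03.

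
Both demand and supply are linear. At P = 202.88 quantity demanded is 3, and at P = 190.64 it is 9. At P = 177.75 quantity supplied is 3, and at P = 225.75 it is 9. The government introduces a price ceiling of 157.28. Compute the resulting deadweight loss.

Demand slope = (190.64 − 202.88)/(9 − 3) = −2.04, so P = 209 − 2.04Q.
Supply slope = (225.75 − 177.75)/(9 − 3) = 8, so P = 153.75 + 8Q.
Competitive equilibrium: 209 − 2.04Q = 153.75 + 8Q → Q* = 5.503, P* = 197.7739.
At the ceiling P = 157.28, quantity supplied = (157.28 − 153.75)/8 = 0.4413.
Willingness to pay at Q' = 0.4413: 209 − 2.04·0.4413 = 208.0997.
ΔQ = 5.503 − 0.4413 = 5.0617; wedge = 208.0997 − 157.28 = 50.8197.
DWL = ½ × 5.0617 × 50.8197 = 128.62.

128.62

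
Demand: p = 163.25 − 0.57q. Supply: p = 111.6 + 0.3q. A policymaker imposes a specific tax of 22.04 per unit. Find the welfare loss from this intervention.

279.17

Competitive equilibrium: 163.25 − 0.57q = 111.6 + 0.3q → q* = 59.3678, p* = 129.4103.
With the tax, the buyer price exceeds the seller price by 22.04: (163.25 − 0.57q) − (111.6 + 0.3q) = 22.04 → q' = 34.0345.
Δq = 59.3678 − 34.0345 = 25.3333; the wedge equals the tax, 22.04.
DWL = ½ × 25.3333 × 22.04 = 279.17.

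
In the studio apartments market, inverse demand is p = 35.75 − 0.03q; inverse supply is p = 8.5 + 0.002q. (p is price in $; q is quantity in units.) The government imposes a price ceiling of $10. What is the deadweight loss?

$165.04

Competitive equilibrium: 35.75 − 0.03q = 8.5 + 0.002q → q* = 851.5625, p* = 10.2031.
At the ceiling p = 10, quantity supplied = (10 − 8.5)/0.002 = 750.
Willingness to pay at q' = 750: 35.75 − 0.03·750 = 13.25.
Δq = 851.5625 − 750 = 101.5625; wedge = 13.25 − 10 = 3.25.
DWL = ½ × 101.5625 × 3.25 = $165.04.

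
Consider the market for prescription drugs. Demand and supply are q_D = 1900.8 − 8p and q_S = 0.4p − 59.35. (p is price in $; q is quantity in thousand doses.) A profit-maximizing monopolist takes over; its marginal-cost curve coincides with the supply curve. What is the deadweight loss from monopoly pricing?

In inverse form: demand p = 237.6 − 0.125q, supply p = 148.375 + 2.5q.
Competitive equilibrium: 237.6 − 0.125q = 148.375 + 2.5q → q* = 33.9905, p* = 233.3512.
Marginal revenue: MR = 237.6 − 0.25q. Set MR = MC: 237.6 − 0.25q = 148.375 + 2.5q → q_m = 32.4455.
Price p_m = 237.6 − 0.125·32.4455 = 233.5443; MC(q_m) = 148.375 + 2.5·32.4455 = 229.4888.
Competitive q* = 33.9905, so Δq = 1.545; wedge = 233.5443 − 229.4888 = 4.0555.
The triangle = ½ × 1.545 × 4.0555 = $3.13 thousand.

$3.13 thousand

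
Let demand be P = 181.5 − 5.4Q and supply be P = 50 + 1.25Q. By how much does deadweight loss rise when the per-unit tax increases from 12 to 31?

61.43

Competitive equilibrium: 181.5 − 5.4Q = 50 + 1.25Q → Q* = 19.7744, P* = 74.718.
For a per-unit tax t: ΔQ = t/6.65, so DWL = ½·t·(t/6.65) = t²/13.3.
At t = 12: DWL = 10.827. At t = 31: DWL = 72.256.
Increase = 72.256 − 10.827 = 61.43.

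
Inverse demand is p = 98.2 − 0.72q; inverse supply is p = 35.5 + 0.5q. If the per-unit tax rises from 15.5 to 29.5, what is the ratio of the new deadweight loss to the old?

3.622

Competitive equilibrium: 98.2 − 0.72q = 35.5 + 0.5q → q* = 51.3934, p* = 61.1967.
For a per-unit tax t: Δq = t/1.22, so DWL = ½·t·(t/1.22) = t²/2.44.
At t = 15.5: DWL = 98.463. At t = 29.5: DWL = 356.660.
Ratio = (29.5/15.5)² = 3.622.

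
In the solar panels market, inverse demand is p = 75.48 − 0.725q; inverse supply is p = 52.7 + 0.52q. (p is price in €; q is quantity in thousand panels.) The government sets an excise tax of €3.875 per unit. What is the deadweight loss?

Competitive equilibrium: 75.48 − 0.725q = 52.7 + 0.52q → q* = 18.2972, p* = 62.2145.
With the tax, the buyer price exceeds the seller price by 3.875: (75.48 − 0.725q) − (52.7 + 0.52q) = 3.875 → q' = 15.1847.
Δq = 18.2972 − 15.1847 = 3.1125; the wedge equals the tax, 3.875.
The triangle = ½ × 3.1125 × 3.875 = €6.03 thousand.

€6.03 thousand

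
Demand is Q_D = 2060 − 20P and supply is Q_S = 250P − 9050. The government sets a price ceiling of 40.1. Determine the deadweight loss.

In inverse form: demand P = 103 − 0.05Q, supply P = 36.2 + 0.004Q.
Competitive equilibrium: 103 − 0.05Q = 36.2 + 0.004Q → Q* = 1237.037, P* = 41.1481.
At the ceiling P = 40.1, quantity supplied = (40.1 − 36.2)/0.004 = 975.
Willingness to pay at Q' = 975: 103 − 0.05·975 = 54.25.
ΔQ = 1237.037 − 975 = 262.037; wedge = 54.25 − 40.1 = 14.15.
Deadweight loss = ½ × 262.037 × 14.15 = 1853.91.

1853.91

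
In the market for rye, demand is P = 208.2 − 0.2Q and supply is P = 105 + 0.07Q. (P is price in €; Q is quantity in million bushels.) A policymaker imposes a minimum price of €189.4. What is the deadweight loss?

€11214.73 million

Competitive equilibrium: 208.2 − 0.2Q = 105 + 0.07Q → Q* = 382.2222, P* = 131.7556.
At the floor P = 189.4, quantity demanded = (208.2 − 189.4)/0.2 = 94.
Sellers' marginal cost at Q' = 94: 105 + 0.07·94 = 111.58.
ΔQ = 382.2222 − 94 = 288.2222; wedge = 189.4 − 111.58 = 77.82.
Deadweight loss = ½ × 288.2222 × 77.82 = €11214.73 million.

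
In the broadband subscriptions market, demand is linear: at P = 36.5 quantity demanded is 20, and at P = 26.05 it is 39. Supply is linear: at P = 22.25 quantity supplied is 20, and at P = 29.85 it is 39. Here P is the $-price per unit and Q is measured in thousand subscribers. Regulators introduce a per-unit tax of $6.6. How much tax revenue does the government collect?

Demand slope = (26.05 − 36.5)/(39 − 20) = −0.55, so P = 47.5 − 0.55Q.
Supply slope = (29.85 − 22.25)/(39 − 20) = 0.4, so P = 14.25 + 0.4Q.
Competitive equilibrium: 47.5 − 0.55Q = 14.25 + 0.4Q → Q* = 35, P* = 28.25.
With the tax, the buyer price exceeds the seller price by 6.6: (47.5 − 0.55Q) − (14.25 + 0.4Q) = 6.6 → Q' = 28.0526.
Tax revenue = 6.6 × 28.0526 = $185.15 thousand.

$185.15 thousand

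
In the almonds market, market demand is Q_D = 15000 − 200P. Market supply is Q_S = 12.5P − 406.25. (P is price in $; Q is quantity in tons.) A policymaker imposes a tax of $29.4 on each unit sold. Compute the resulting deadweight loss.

In inverse form: demand P = 75 − 0.005Q, supply P = 32.5 + 0.08Q.
Competitive equilibrium: 75 − 0.005Q = 32.5 + 0.08Q → Q* = 500, P* = 72.5.
With the tax, the buyer price exceeds the seller price by 29.4: (75 − 0.005Q) − (32.5 + 0.08Q) = 29.4 → Q' = 154.1176.
ΔQ = 500 − 154.1176 = 345.8824; the wedge equals the tax, 29.4.
The triangle = ½ × 345.8824 × 29.4 = $5084.47.

$5084.47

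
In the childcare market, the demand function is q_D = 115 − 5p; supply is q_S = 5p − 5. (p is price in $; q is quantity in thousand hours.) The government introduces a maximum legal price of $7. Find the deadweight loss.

In inverse form: demand p = 23 − 0.2q, supply p = 1 + 0.2q.
Competitive equilibrium: 23 − 0.2q = 1 + 0.2q → q* = 55, p* = 12.
At the ceiling p = 7, quantity supplied = (7 − 1)/0.2 = 30.
Willingness to pay at q' = 30: 23 − 0.2·30 = 17.
Δq = 55 − 30 = 25; wedge = 17 − 7 = 10.
Welfare loss = ½ × 25 × 10 = $125 thousand.

$125 thousand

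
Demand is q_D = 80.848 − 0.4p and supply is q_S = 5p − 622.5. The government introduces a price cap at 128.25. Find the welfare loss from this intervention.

134.95

In inverse form: demand p = 202.12 − 2.5q, supply p = 124.5 + 0.2q.
Competitive equilibrium: 202.12 − 2.5q = 124.5 + 0.2q → q* = 28.7481, p* = 130.2496.
At the ceiling p = 128.25, quantity supplied = (128.25 − 124.5)/0.2 = 18.75.
Willingness to pay at q' = 18.75: 202.12 − 2.5·18.75 = 155.245.
Δq = 28.7481 − 18.75 = 9.9981; wedge = 155.245 − 128.25 = 26.995.
DWL = ½ × 9.9981 × 26.995 = 134.95.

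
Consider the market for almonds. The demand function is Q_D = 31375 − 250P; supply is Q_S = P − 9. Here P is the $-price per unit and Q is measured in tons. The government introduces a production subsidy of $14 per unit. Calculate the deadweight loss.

In inverse form: demand P = 125.5 − 0.004Q, supply P = 9 + Q.
Competitive equilibrium: 125.5 − 0.004Q = 9 + Q → Q* = 116.0359, P* = 125.0359.
The subsidy lowers effective supply by 14: P = Q − 5.
New quantity: 125.5 − 0.004Q = Q − 5 → Q' = 129.9801.
Overproduction ΔQ = 129.9801 − 116.0359 = 13.9442; wedge = subsidy = 14.
DWL = ½ × 13.9442 × 14 = $97.61.

$97.61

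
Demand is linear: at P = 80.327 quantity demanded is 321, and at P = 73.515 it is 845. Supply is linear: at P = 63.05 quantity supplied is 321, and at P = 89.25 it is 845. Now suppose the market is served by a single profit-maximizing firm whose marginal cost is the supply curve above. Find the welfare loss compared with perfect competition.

Demand slope = (73.515 − 80.327)/(845 − 321) = −0.013, so P = 84.5 − 0.013Q.
Supply slope = (89.25 − 63.05)/(845 − 321) = 0.05, so P = 47 + 0.05Q.
Competitive equilibrium: 84.5 − 0.013Q = 47 + 0.05Q → Q* = 595.2381, P* = 76.7619.
Marginal revenue: MR = 84.5 − 0.026Q. Set MR = MC: 84.5 − 0.026Q = 47 + 0.05Q → Q_m = 493.4211.
Price P_m = 84.5 − 0.013·493.4211 = 78.0855; MC(Q_m) = 47 + 0.05·493.4211 = 71.6711.
Competitive Q* = 595.2381, so ΔQ = 101.817; wedge = 78.0855 − 71.6711 = 6.4144.
DWL = ½ × 101.817 × 6.4144 = 326.55.

326.55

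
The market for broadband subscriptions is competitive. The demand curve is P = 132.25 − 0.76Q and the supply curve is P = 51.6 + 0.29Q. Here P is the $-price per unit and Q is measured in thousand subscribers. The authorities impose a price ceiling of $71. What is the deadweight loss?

$51.59 thousand

Competitive equilibrium: 132.25 − 0.76Q = 51.6 + 0.29Q → Q* = 76.8095, P* = 73.8748.
At the ceiling P = 71, quantity supplied = (71 − 51.6)/0.29 = 66.8966.
Willingness to pay at Q' = 66.8966: 132.25 − 0.76·66.8966 = 81.4086.
ΔQ = 76.8095 − 66.8966 = 9.9129; wedge = 81.4086 − 71 = 10.4086.
DWL = ½ × 9.9129 × 10.4086 = $51.59 thousand.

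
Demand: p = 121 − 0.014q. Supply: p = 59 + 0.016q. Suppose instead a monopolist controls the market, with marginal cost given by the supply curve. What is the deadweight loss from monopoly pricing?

Competitive equilibrium: 121 − 0.014q = 59 + 0.016q → q* = 2066.66667, p* = 92.06667.
Marginal revenue: MR = 121 − 0.028q. Set MR = MC: 121 − 0.028q = 59 + 0.016q → q_m = 1409.09091.
Price p_m = 121 − 0.014·1409.09091 = 101.27273; MC(q_m) = 59 + 0.016·1409.09091 = 81.54545.
Competitive q* = 2066.66667, so Δq = 657.57576; wedge = 101.27273 − 81.54545 = 19.72728.
DWL = ½ × 657.57576 × 19.72728 = 6486.09.

6486.09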